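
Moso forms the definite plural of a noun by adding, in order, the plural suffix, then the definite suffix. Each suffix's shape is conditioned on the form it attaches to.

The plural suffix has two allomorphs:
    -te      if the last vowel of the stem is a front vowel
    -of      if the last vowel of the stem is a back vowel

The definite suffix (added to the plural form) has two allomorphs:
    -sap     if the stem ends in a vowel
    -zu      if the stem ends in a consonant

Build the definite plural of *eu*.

The last vowel of *eu* is /u/, which is a back vowel, so the plural suffix is -of, giving *euof*.
The plural form *euof* — final sound /f/ (a consonant) → -zu → *euofzu*.

euofzu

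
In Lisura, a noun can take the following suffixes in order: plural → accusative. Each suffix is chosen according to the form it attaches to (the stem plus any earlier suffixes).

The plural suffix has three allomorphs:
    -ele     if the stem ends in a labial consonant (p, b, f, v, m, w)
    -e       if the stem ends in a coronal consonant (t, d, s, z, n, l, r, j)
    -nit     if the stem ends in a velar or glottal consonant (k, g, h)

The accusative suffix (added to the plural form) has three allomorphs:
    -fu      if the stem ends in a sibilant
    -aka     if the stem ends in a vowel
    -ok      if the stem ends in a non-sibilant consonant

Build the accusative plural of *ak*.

aknitok

*ak* — final consonant /k/ (velar/glottal) → -nit → *aknit*.
The plural form *aknit*: final sound = /t/, a non-sibilant consonant → -ok → *aknitok*.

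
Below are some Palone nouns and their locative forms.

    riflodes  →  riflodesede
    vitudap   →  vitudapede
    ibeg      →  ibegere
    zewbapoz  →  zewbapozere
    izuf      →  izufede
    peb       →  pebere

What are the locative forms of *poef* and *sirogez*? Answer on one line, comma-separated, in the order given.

The alternation tracks the final consonant of the stem — -ede when the stem ends in a voiceless consonant (*riflodes*, *vitudap*, *izuf*); -ere when the stem ends in a voiced consonant (*ibeg*, *zewbapoz*, *peb*).
Since the final consonant of *poef* is /f/ (voiceless), it takes -ede, giving *poefede*.
The final consonant of *sirogez* is /z/, which is voiced, so the suffix is -ere, giving *sirogezere*.

poefede, sirogezere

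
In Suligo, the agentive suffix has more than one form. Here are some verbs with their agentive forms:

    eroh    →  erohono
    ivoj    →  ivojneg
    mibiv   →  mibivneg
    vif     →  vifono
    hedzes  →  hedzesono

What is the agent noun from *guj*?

gujneg

The pattern is voicing of the final consonant: -ono when the stem ends in a voiceless consonant (*eroh*, *vif*, *hedzes*); -neg when the stem ends in a voiced consonant (*ivoj*, *mibiv*).
The final consonant of *guj* is /j/, which is voiced, so the suffix is -neg, giving *gujneg*.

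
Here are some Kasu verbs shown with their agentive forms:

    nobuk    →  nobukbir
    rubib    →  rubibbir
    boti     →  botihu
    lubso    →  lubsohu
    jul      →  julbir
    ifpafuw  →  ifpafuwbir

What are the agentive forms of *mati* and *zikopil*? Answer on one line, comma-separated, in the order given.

The suffix is conditioned by the final sound: -bir when the stem ends in a consonant (*nobuk*, *rubib*, *jul*, *ifpafuw*); -hu when the stem ends in a vowel (*boti*, *lubso*).
*mati* — final sound /i/ (a vowel) → -hu → *matihu*.
*zikopil* — final sound /l/ (a consonant) → -bir → *zikopilbir*.

matihu, zikopilbir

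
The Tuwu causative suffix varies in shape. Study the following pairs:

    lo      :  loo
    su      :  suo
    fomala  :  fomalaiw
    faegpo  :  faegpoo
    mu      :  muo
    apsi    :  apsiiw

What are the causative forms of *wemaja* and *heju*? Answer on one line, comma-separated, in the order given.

The suffix is conditioned by the last vowel: -o when the last vowel of the stem is a rounded vowel (*lo*, *su*, *faegpo*, *mu*); -iw when the last vowel of the stem is an unrounded vowel (*fomala*, *apsi*).
*wemaja*: last vowel = /a/, an unrounded vowel → -iw → *wemajaiw*.
*heju*: last vowel = /u/, a rounded vowel → -o → *hejuo*.

wemajaiw, hejuo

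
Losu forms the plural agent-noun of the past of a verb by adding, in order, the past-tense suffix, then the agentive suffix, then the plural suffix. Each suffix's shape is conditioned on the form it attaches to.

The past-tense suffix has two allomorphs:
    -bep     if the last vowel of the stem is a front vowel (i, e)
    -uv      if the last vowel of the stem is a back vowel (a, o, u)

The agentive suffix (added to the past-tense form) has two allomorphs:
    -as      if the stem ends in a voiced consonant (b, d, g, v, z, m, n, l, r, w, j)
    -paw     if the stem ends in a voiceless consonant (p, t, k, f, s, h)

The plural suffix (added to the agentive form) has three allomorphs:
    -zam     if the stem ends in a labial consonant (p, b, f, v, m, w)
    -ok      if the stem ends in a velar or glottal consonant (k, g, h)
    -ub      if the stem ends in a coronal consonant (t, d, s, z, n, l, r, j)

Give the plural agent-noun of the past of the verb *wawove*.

Since the last vowel of *wawove* is /e/ (a front vowel), it takes -bep, giving *wawovebep*.
The final consonant of the past-tense form *wawovebep* is /p/, which is voiceless, so the agentive suffix is -paw, giving *wawovebeppaw*.
Since the final consonant of the agentive form *wawovebeppaw* is /w/ (labial), it takes -zam, giving *wawovebeppawzam*.

wawovebeppawzam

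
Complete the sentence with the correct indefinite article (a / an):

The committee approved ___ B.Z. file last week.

a

The indefinite article is chosen by the initial *sound* of the following word, not its spelling.
The initialism *B.Z.* is read letter by letter; the first letter, B, is pronounced /biː/, which begins with a consonant sound.
So the article is *a*: The committee approved a B.Z. file last week.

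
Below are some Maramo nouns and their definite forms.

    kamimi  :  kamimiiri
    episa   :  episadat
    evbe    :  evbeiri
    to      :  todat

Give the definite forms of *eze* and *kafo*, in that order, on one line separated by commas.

ezeiri, kafodat

Looking at the last vowel of each stem: -iri when the last vowel of the stem is a front vowel (*kamimi*, *evbe*); -dat when the last vowel of the stem is a back vowel (*episa*, *to*).
*eze* — last vowel /e/ (a front vowel) → -iri → *ezeiri*.
*kafo* — last vowel /o/ (a back vowel) → -dat → *kafodat*.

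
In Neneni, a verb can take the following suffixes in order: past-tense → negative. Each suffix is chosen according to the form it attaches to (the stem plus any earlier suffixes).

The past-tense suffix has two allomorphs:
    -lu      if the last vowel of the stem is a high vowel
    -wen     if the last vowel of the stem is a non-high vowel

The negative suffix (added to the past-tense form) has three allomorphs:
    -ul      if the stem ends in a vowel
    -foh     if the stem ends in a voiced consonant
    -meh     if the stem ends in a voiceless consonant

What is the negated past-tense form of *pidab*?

pidabwenfoh

Since the last vowel of *pidab* is /a/ (a non-high vowel), it takes -wen, giving *pidabwen*.
Since the final sound of the past-tense form *pidabwen* is /n/ (a voiced consonant), it takes -foh, giving *pidabwenfoh*.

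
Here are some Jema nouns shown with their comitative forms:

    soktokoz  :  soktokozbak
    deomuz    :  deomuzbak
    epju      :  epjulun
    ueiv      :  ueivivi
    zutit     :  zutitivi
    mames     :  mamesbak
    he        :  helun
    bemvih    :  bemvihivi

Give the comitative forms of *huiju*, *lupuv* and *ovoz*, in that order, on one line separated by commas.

The alternation tracks the final sound of the stem — -bak when the stem ends in a sibilant (*soktokoz*, *deomuz*, *mames*); -ivi when the stem ends in a non-sibilant consonant (*ueiv*, *zutit*, *bemvih*); -lun when the stem ends in a vowel (*epju*, *he*).
The final sound of *huiju* is /u/, which is a vowel, so the suffix is -lun, giving *huijulun*.
The final sound of *lupuv* is /v/, which is a non-sibilant consonant, so the suffix is -ivi, giving *lupuvivi*.
The final sound of *ovoz* is /z/, which is a sibilant, so the suffix is -bak, giving *ovozbak*.

huijulun, lupuvivi, ovozbak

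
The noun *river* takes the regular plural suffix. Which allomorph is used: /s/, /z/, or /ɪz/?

The stem *river* ends in a voiced non-sibilant sound.
The plural suffix surfaces as /ɪz/ after sibilants, /s/ after other voiceless consonants, and /z/ after other voiced sounds.
So the plural -s on *river* is pronounced /z/.

/z/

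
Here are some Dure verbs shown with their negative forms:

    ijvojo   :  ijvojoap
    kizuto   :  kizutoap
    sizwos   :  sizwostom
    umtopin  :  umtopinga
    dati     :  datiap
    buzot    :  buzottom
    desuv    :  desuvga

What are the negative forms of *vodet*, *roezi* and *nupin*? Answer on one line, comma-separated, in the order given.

vodettom, roeziap, nupinga

The alternation tracks the final sound of the stem — -tom when the stem ends in a voiceless consonant (*sizwos*, *buzot*); -ga when the stem ends in a voiced consonant (*umtopin*, *desuv*); -ap when the stem ends in a vowel (*ijvojo*, *kizuto*, *dati*).
The final sound of *vodet* is /t/, which is a voiceless consonant, so the suffix is -tom, giving *vodettom*.
*roezi*: final sound = /i/, a vowel → -ap → *roeziap*.
*nupin* — final sound /n/ (a voiced consonant) → -ga → *nupinga*.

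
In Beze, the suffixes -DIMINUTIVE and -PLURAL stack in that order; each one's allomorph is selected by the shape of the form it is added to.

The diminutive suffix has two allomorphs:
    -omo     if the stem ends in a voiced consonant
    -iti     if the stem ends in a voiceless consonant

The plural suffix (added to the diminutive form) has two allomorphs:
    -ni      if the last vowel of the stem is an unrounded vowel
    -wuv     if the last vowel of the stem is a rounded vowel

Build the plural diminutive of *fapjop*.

Since the final consonant of *fapjop* is /p/ (voiceless), it takes -iti, giving *fapjopiti*.
The diminutive form *fapjopiti*: last vowel = /i/, an unrounded vowel → -ni → *fapjopitini*.

fapjopitini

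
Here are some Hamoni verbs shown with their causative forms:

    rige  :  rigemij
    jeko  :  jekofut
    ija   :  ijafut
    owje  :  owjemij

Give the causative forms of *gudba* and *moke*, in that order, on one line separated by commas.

gudbafut, mokemij

The alternation tracks the last vowel of the stem — -mij when the last vowel of the stem is a front vowel (*rige*, *owje*); -fut when the last vowel of the stem is a back vowel (*jeko*, *ija*).
*gudba* — last vowel /a/ (a back vowel) → -fut → *gudbafut*.
*moke*: last vowel = /e/, a front vowel → -mij → *mokemij*.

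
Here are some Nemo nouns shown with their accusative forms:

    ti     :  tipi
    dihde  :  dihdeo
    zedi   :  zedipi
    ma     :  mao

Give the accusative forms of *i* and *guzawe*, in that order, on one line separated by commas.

ipi, guzaweo

The alternation tracks the last vowel of the stem — -pi when the last vowel of the stem is a high vowel (*ti*, *zedi*); -o when the last vowel of the stem is a non-high vowel (*dihde*, *ma*).
The last vowel of *i* is /i/, which is a high vowel, so the suffix is -pi, giving *ipi*.
The last vowel of *guzawe* is /e/, which is a non-high vowel, so the suffix is -o, giving *guzaweo*.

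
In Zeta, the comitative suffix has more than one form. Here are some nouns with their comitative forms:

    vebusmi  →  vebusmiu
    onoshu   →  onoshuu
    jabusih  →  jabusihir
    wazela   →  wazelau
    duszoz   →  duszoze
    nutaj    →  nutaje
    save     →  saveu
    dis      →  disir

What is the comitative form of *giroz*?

giroze

The pattern is voicing of the final sound: -ir when the stem ends in a voiceless consonant (*jabusih*, *dis*); -e when the stem ends in a voiced consonant (*duszoz*, *nutaj*); -u when the stem ends in a vowel (*vebusmi*, *onoshu*, *wazela*, *save*).
*giroz*: final sound = /z/, a voiced consonant → -e → *giroze*.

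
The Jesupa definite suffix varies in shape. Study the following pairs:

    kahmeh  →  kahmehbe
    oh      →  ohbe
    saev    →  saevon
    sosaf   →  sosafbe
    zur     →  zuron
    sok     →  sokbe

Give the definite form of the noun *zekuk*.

The suffix is conditioned by the final consonant: -be when the stem ends in a voiceless consonant (*kahmeh*, *oh*, *sosaf*, *sok*); -on when the stem ends in a voiced consonant (*saev*, *zur*).
*zekuk* — final consonant /k/ (voiceless) → -be → *zekukbe*.

zekukbe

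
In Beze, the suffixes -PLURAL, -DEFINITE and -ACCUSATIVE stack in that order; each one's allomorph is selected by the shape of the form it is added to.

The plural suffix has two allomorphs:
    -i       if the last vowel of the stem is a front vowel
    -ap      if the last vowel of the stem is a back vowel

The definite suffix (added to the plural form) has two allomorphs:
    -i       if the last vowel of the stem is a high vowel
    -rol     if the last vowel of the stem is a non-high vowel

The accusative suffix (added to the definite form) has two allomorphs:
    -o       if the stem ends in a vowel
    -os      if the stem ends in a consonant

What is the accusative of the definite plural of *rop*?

*rop* — last vowel /o/ (a back vowel) → -ap → *ropap*.
The plural form *ropap*: last vowel = /a/, a non-high vowel → -rol → *ropaprol*.
The final sound of the definite form *ropaprol* is /l/, which is a consonant, so the accusative suffix is -os, giving *ropaprolos*.

ropaprolos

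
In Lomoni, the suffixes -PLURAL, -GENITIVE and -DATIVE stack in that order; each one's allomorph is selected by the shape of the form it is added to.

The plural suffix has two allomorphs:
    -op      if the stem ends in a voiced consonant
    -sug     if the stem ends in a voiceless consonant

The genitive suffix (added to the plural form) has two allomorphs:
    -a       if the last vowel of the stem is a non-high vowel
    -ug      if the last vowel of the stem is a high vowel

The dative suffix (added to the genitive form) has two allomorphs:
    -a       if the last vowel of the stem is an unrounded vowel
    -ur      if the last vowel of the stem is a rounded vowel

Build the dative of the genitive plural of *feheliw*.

feheliwopaa

*feheliw* — final consonant /w/ (voiced) → -op → *feheliwop*.
Since the last vowel of the plural form *feheliwop* is /o/ (a non-high vowel), it takes -a, giving *feheliwopa*.
The last vowel of the genitive form *feheliwopa* is /a/, which is an unrounded vowel, so the dative suffix is -a, giving *feheliwopaa*.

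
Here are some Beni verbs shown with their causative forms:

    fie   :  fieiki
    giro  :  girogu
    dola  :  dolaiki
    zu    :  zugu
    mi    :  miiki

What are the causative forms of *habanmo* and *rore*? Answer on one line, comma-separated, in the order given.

habanmogu, roreiki

The suffix is conditioned by the last vowel: -gu when the last vowel of the stem is a rounded vowel (*giro*, *zu*); -iki when the last vowel of the stem is an unrounded vowel (*fie*, *dola*, *mi*).
*habanmo* — last vowel /o/ (a rounded vowel) → -gu → *habanmogu*.
The last vowel of *rore* is /e/, which is an unrounded vowel, so the suffix is -iki, giving *roreiki*.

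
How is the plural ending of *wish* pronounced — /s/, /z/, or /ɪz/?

The stem *wish* ends in a sibilant (/s, z, ʃ, ʒ, tʃ, dʒ/).
The plural suffix surfaces as /ɪz/ after sibilants, /s/ after other voiceless consonants, and /z/ after other voiced sounds.
So the plural -s on *wish* is pronounced /ɪz/.

/ɪz/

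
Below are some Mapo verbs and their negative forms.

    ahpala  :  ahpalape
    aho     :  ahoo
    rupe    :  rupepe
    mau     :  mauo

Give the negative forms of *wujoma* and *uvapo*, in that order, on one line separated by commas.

The suffix is conditioned by the last vowel: -o when the last vowel of the stem is a rounded vowel (*aho*, *mau*); -pe when the last vowel of the stem is an unrounded vowel (*ahpala*, *rupe*).
The last vowel of *wujoma* is /a/, which is an unrounded vowel, so the suffix is -pe, giving *wujomape*.
*uvapo* — last vowel /o/ (a rounded vowel) → -o → *uvapoo*.

wujomape, uvapoo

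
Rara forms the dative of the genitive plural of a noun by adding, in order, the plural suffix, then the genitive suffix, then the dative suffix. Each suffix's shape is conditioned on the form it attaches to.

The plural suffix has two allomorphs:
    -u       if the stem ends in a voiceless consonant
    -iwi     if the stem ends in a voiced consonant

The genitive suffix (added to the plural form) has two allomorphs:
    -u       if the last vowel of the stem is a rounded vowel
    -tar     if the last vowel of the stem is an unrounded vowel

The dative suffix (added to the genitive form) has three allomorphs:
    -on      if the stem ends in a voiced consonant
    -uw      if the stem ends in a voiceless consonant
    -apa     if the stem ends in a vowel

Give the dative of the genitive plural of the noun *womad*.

womadiwitaron

*womad* — final consonant /d/ (voiced) → -iwi → *womadiwi*.
The plural form *womadiwi* — last vowel /i/ (an unrounded vowel) → -tar → *womadiwitar*.
The genitive form *womadiwitar*: final sound = /r/, a voiced consonant → -on → *womadiwitaron*.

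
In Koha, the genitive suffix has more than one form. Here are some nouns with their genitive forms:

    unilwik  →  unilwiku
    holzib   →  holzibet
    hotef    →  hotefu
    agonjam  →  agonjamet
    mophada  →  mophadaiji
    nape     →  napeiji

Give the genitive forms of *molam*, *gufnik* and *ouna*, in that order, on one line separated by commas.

molamet, gufniku, ounaiji

Looking at the final sound of each stem: -u when the stem ends in a voiceless consonant (*unilwik*, *hotef*); -et when the stem ends in a voiced consonant (*holzib*, *agonjam*); -iji when the stem ends in a vowel (*mophada*, *nape*).
*molam*: final sound = /m/, a voiced consonant → -et → *molamet*.
The final sound of *gufnik* is /k/, which is a voiceless consonant, so the suffix is -u, giving *gufniku*.
*ouna* — final sound /a/ (a vowel) → -iji → *ounaiji*.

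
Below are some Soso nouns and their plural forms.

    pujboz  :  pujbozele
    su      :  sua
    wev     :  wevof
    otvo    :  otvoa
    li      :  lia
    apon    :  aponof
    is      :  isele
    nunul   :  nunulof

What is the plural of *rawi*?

rawia

The pattern is sibilance of the final sound: -ele when the stem ends in a sibilant (*pujboz*, *is*); -of when the stem ends in a non-sibilant consonant (*wev*, *apon*, *nunul*); -a when the stem ends in a vowel (*su*, *otvo*, *li*).
The final sound of *rawi* is /i/, which is a vowel, so the suffix is -a, giving *rawia*.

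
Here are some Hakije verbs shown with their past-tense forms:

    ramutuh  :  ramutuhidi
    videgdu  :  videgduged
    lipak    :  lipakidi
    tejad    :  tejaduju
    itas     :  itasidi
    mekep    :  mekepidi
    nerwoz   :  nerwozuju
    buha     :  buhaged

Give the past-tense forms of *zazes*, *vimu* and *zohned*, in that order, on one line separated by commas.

zazesidi, vimuged, zohneduju

The alternation tracks the final sound of the stem — -idi when the stem ends in a voiceless consonant (*ramutuh*, *lipak*, *itas*, *mekep*); -uju when the stem ends in a voiced consonant (*tejad*, *nerwoz*); -ged when the stem ends in a vowel (*videgdu*, *buha*).
The final sound of *zazes* is /s/, which is a voiceless consonant, so the suffix is -idi, giving *zazesidi*.
The final sound of *vimu* is /u/, which is a vowel, so the suffix is -ged, giving *vimuged*.
*zohned* — final sound /d/ (a voiced consonant) → -uju → *zohneduju*.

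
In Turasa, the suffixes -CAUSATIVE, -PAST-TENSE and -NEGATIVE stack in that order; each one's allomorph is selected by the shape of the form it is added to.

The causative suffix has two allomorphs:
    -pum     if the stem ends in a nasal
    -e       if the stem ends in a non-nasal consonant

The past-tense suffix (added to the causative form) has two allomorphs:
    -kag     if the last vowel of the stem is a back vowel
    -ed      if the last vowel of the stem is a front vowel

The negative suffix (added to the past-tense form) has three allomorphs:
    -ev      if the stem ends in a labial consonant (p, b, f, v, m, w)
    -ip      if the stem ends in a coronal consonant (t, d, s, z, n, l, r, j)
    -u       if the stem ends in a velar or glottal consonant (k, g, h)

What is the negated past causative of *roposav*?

*roposav* — final consonant /v/ (non-nasal) → -e → *roposave*.
The causative form *roposave* — last vowel /e/ (a front vowel) → -ed → *roposaveed*.
The final consonant of the past-tense form *roposaveed* is /d/, which is coronal, so the negative suffix is -ip, giving *roposaveedip*.

roposaveedip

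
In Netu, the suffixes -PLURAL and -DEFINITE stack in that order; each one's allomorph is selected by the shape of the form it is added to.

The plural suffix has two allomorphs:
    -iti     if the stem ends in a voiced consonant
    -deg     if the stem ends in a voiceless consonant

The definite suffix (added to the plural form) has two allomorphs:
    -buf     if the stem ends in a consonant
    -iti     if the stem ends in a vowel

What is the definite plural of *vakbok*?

*vakbok* — final consonant /k/ (voiceless) → -deg → *vakbokdeg*.
The plural form *vakbokdeg*: final sound = /g/, a consonant → -buf → *vakbokdegbuf*.

vakbokdegbuf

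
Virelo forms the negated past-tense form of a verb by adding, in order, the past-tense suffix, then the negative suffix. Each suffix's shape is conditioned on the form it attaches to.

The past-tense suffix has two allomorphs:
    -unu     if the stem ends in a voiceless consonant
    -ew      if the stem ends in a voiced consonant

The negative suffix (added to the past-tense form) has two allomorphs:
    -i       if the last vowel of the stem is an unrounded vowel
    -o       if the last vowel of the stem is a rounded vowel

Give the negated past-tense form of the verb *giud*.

*giud* — final consonant /d/ (voiced) → -ew → *giudew*.
The last vowel of the past-tense form *giudew* is /e/, which is an unrounded vowel, so the negative suffix is -i, giving *giudewi*.

giudewi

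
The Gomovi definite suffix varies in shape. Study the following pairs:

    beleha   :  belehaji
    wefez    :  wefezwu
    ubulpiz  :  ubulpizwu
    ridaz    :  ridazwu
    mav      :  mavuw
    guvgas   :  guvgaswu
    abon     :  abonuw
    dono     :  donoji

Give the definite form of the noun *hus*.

huswu

Looking at the final sound of each stem: -wu when the stem ends in a sibilant (*wefez*, *ubulpiz*, *ridaz*, *guvgas*); -uw when the stem ends in a non-sibilant consonant (*mav*, *abon*); -ji when the stem ends in a vowel (*beleha*, *dono*).
*hus*: final sound = /s/, a sibilant → -wu → *huswu*.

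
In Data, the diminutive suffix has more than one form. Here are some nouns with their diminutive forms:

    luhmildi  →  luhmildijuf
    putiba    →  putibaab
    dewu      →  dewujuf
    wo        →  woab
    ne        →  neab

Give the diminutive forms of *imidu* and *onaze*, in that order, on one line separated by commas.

Looking at the last vowel of each stem: -juf when the last vowel of the stem is a high vowel (*luhmildi*, *dewu*); -ab when the last vowel of the stem is a non-high vowel (*putiba*, *wo*, *ne*).
*imidu*: last vowel = /u/, a high vowel → -juf → *imidujuf*.
Since the last vowel of *onaze* is /e/ (a non-high vowel), it takes -ab, giving *onazeab*.

imidujuf, onazeab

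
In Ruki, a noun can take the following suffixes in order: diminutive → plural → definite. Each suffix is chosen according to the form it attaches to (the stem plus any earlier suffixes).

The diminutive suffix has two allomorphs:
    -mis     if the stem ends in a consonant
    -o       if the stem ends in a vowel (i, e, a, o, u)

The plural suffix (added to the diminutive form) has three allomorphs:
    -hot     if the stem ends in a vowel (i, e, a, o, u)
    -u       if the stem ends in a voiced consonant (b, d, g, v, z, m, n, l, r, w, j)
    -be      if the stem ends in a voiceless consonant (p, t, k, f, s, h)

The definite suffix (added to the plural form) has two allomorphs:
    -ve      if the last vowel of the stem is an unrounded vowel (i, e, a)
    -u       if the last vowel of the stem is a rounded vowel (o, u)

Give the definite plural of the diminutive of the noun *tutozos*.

tutozosmisbeve

*tutozos*: final sound = /s/, a consonant → -mis → *tutozosmis*.
The diminutive form *tutozosmis* — final sound /s/ (a voiceless consonant) → -be → *tutozosmisbe*.
Since the last vowel of the plural form *tutozosmisbe* is /e/ (an unrounded vowel), it takes -ve, giving *tutozosmisbeve*.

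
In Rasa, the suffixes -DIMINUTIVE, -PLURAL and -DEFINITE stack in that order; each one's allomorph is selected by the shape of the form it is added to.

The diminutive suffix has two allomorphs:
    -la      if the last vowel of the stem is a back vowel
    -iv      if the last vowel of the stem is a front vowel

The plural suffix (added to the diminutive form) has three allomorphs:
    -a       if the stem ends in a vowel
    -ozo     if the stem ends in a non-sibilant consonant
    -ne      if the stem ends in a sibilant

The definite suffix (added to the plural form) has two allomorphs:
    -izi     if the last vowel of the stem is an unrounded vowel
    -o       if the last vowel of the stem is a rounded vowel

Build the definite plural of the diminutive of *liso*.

*liso* — last vowel /o/ (a back vowel) → -la → *lisola*.
The diminutive form *lisola* — final sound /a/ (a vowel) → -a → *lisolaa*.
The plural form *lisolaa* — last vowel /a/ (an unrounded vowel) → -izi → *lisolaaizi*.

lisolaaizi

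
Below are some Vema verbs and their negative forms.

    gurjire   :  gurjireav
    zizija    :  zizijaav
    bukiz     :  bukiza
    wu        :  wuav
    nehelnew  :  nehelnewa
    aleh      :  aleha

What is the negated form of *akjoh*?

akjoha

The alternation tracks the final sound of the stem — -a when the stem ends in a consonant (*bukiz*, *nehelnew*, *aleh*); -av when the stem ends in a vowel (*gurjire*, *zizija*, *wu*).
*akjoh*: final sound = /h/, a consonant → -a → *akjoha*.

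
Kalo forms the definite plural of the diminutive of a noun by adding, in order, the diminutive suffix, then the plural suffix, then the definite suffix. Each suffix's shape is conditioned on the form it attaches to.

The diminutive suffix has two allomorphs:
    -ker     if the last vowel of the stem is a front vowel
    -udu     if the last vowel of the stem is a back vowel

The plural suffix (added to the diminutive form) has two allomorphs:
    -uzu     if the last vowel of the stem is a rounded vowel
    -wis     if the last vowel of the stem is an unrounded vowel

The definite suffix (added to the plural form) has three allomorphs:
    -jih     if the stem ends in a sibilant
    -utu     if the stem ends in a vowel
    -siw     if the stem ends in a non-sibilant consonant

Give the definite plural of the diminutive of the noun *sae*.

*sae*: last vowel = /e/, a front vowel → -ker → *saeker*.
The diminutive form *saeker* — last vowel /e/ (an unrounded vowel) → -wis → *saekerwis*.
The plural form *saekerwis*: final sound = /s/, a sibilant → -jih → *saekerwisjih*.

saekerwisjih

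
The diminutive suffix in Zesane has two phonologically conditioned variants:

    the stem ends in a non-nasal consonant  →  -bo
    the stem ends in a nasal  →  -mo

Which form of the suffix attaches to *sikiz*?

The final consonant of *sikiz* is /z/, which is non-nasal, so the suffix is -bo.

-bo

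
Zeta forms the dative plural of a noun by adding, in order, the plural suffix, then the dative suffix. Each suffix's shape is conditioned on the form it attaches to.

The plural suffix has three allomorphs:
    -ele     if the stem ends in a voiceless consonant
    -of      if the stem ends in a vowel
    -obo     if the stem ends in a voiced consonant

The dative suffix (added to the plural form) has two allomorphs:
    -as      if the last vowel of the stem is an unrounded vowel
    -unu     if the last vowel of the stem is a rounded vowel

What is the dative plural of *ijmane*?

ijmaneofunu

Since the final sound of *ijmane* is /e/ (a vowel), it takes -of, giving *ijmaneof*.
The last vowel of the plural form *ijmaneof* is /o/, which is a rounded vowel, so the dative suffix is -unu, giving *ijmaneofunu*.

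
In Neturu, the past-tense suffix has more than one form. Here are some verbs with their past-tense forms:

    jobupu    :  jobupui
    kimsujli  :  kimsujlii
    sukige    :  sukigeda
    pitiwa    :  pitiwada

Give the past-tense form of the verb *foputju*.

foputjui

The pattern is height harmony: -i when the last vowel of the stem is a high vowel (*jobupu*, *kimsujli*); -da when the last vowel of the stem is a non-high vowel (*sukige*, *pitiwa*).
*foputju* — last vowel /u/ (a high vowel) → -i → *foputjui*.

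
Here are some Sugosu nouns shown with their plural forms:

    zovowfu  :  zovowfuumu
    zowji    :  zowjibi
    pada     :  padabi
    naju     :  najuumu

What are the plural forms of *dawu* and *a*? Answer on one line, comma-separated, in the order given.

The suffix is conditioned by the last vowel: -umu when the last vowel of the stem is a rounded vowel (*zovowfu*, *naju*); -bi when the last vowel of the stem is an unrounded vowel (*zowji*, *pada*).
The last vowel of *dawu* is /u/, which is a rounded vowel, so the suffix is -umu, giving *dawuumu*.
The last vowel of *a* is /a/, which is an unrounded vowel, so the suffix is -bi, giving *abi*.

dawuumu, abi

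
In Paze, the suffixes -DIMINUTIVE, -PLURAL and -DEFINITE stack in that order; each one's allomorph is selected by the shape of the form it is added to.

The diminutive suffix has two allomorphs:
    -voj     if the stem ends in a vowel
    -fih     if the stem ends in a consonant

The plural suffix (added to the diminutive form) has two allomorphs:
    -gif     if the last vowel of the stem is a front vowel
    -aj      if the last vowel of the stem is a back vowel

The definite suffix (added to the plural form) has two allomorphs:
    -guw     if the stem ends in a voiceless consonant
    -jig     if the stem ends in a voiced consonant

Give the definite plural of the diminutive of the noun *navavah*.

*navavah* — final sound /h/ (a consonant) → -fih → *navavahfih*.
The diminutive form *navavahfih*: last vowel = /i/, a front vowel → -gif → *navavahfihgif*.
The plural form *navavahfihgif* — final consonant /f/ (voiceless) → -guw → *navavahfihgifguw*.

navavahfihgifguw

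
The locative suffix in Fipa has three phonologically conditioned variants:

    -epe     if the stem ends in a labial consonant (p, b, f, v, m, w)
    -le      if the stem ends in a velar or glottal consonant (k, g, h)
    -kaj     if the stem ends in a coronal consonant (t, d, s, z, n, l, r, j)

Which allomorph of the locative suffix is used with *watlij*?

*watlij* — final consonant /j/ (coronal) → -kaj.

-kaj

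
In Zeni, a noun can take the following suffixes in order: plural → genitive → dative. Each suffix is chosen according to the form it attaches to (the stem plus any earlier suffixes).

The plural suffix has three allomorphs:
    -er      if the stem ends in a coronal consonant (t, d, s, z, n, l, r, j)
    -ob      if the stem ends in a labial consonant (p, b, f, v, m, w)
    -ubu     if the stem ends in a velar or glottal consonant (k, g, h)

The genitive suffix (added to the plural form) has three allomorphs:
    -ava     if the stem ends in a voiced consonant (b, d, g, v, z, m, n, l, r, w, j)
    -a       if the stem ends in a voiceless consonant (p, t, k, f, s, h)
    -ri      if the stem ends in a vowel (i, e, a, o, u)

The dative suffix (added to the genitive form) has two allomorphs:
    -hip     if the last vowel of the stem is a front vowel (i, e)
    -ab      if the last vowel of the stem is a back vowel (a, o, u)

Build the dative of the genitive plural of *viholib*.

The final consonant of *viholib* is /b/, which is labial, so the plural suffix is -ob, giving *viholibob*.
Since the final sound of the plural form *viholibob* is /b/ (a voiced consonant), it takes -ava, giving *viholibobava*.
Since the last vowel of the genitive form *viholibobava* is /a/ (a back vowel), it takes -ab, giving *viholibobavaab*.

viholibobavaab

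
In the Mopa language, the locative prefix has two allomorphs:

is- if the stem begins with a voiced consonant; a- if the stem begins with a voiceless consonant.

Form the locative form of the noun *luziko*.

isluziko

*luziko* — first consonant /l/ (voiced) → is- → *isluziko*.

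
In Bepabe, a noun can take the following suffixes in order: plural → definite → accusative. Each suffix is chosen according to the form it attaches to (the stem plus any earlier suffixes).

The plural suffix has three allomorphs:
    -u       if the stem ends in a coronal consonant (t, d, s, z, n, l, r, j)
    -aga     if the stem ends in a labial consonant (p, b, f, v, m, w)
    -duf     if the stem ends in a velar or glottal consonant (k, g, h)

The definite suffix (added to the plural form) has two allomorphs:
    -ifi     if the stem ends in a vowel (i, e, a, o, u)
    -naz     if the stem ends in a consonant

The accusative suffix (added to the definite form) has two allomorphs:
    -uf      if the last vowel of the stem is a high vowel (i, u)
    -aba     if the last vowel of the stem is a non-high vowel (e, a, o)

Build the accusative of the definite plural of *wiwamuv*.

wiwamuvagaifiuf

*wiwamuv* — final consonant /v/ (labial) → -aga → *wiwamuvaga*.
The final sound of the plural form *wiwamuvaga* is /a/, which is a vowel, so the definite suffix is -ifi, giving *wiwamuvagaifi*.
Since the last vowel of the definite form *wiwamuvagaifi* is /i/ (a high vowel), it takes -uf, giving *wiwamuvagaifiuf*.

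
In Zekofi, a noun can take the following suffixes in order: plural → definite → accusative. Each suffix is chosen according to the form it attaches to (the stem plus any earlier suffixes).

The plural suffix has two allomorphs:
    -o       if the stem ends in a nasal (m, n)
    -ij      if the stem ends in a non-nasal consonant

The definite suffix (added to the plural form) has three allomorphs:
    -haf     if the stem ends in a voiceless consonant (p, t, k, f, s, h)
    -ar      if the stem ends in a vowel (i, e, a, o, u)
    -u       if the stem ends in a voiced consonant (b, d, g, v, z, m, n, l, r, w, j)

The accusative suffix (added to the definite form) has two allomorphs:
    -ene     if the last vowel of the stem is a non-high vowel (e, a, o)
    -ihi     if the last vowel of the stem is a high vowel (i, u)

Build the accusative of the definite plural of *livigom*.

livigomoarene

The final consonant of *livigom* is /m/, which is a nasal, so the plural suffix is -o, giving *livigomo*.
Since the final sound of the plural form *livigomo* is /o/ (a vowel), it takes -ar, giving *livigomoar*.
The definite form *livigomoar* — last vowel /a/ (a non-high vowel) → -ene → *livigomoarene*.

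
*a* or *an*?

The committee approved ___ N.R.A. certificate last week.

The indefinite article is chosen by the initial *sound* of the following word, not its spelling.
The initialism *N.R.A.* is read letter by letter; the first letter, N, is pronounced /ɛn/, which begins with a vowel sound.
So the article is *an*: The committee approved an N.R.A. certificate last week.

an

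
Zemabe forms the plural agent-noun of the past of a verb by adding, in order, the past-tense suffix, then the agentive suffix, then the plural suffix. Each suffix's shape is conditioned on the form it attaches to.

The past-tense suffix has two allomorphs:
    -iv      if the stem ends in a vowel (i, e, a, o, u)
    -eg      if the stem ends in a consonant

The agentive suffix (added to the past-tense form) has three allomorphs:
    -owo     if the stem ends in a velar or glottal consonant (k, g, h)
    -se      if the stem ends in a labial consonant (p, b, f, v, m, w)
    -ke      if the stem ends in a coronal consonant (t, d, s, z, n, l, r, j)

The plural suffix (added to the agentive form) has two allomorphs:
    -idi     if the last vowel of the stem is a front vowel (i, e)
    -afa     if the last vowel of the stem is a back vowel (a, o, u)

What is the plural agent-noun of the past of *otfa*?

otfaivseidi

Since the final sound of *otfa* is /a/ (a vowel), it takes -iv, giving *otfaiv*.
Since the final consonant of the past-tense form *otfaiv* is /v/ (labial), it takes -se, giving *otfaivse*.
The agentive form *otfaivse* — last vowel /e/ (a front vowel) → -idi → *otfaivseidi*.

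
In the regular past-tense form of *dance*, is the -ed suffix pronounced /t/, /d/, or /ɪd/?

The stem *dance* ends in a voiceless consonant other than /t/.
The -ed suffix is realized as /ɪd/ after /t, d/; as /t/ after other voiceless consonants; and as /d/ after other voiced sounds.
So -ed on *dance* is pronounced /t/.

/t/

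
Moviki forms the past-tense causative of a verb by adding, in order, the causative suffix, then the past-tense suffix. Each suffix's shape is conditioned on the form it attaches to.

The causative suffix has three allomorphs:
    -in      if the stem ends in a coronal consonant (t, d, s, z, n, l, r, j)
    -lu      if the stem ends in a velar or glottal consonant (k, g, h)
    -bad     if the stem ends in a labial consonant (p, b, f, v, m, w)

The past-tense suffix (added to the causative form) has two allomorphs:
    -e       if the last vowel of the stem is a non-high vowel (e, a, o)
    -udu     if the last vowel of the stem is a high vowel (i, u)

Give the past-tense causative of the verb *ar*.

*ar*: final consonant = /r/, coronal → -in → *arin*.
Since the last vowel of the causative form *arin* is /i/ (a high vowel), it takes -udu, giving *arinudu*.

arinudu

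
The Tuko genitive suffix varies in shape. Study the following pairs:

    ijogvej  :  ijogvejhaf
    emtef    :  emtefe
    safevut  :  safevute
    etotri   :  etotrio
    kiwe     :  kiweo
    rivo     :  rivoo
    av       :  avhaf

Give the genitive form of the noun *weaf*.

The pattern is voicing of the final sound: -e when the stem ends in a voiceless consonant (*emtef*, *safevut*); -haf when the stem ends in a voiced consonant (*ijogvej*, *av*); -o when the stem ends in a vowel (*etotri*, *kiwe*, *rivo*).
*weaf* — final sound /f/ (a voiceless consonant) → -e → *weafe*.

weafe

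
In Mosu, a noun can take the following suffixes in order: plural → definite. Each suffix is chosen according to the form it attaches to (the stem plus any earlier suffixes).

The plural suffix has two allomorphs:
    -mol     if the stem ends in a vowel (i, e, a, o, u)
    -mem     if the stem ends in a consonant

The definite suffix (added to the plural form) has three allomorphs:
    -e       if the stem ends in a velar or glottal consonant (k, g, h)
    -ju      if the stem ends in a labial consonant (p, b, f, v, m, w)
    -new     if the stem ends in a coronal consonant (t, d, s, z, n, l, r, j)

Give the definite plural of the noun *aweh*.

The final sound of *aweh* is /h/, which is a consonant, so the plural suffix is -mem, giving *awehmem*.
The final consonant of the plural form *awehmem* is /m/, which is labial, so the definite suffix is -ju, giving *awehmemju*.

awehmemju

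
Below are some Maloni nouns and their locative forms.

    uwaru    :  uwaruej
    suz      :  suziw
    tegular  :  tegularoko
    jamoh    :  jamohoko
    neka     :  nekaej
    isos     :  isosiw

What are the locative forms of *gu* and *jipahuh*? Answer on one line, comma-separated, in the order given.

The suffix is conditioned by the final sound: -iw when the stem ends in a sibilant (*suz*, *isos*); -oko when the stem ends in a non-sibilant consonant (*tegular*, *jamoh*); -ej when the stem ends in a vowel (*uwaru*, *neka*).
Since the final sound of *gu* is /u/ (a vowel), it takes -ej, giving *guej*.
*jipahuh*: final sound = /h/, a non-sibilant consonant → -oko → *jipahuhoko*.

guej, jipahuhoko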